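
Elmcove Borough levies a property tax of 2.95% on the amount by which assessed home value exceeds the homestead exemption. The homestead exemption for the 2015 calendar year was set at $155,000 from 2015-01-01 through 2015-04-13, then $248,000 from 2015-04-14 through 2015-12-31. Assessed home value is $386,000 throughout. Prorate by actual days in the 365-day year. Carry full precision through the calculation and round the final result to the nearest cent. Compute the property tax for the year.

$4,845.19

2015-01-01 to 2015-04-13: 103 days, exemption $155,000 → ($386,000 − $155,000) × 2.95% × 103/365 = $1,922.9959
2015-04-14 to 2015-12-31: 262 days, exemption $248,000 → ($386,000 − $248,000) × 2.95% × 262/365 = $2,922.1973
Total = $4,845.1932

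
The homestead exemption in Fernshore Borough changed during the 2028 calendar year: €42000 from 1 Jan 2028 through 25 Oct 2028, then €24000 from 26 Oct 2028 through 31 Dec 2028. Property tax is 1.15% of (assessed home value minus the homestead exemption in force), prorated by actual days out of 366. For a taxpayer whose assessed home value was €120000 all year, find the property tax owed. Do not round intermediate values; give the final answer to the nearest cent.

€934.89

1 Jan – 25 Oct 2028: 299 days, exemption €42000 → (€120000 − €42000) × 1.15% × 299/366 = €732.7951
26 Oct – 31 Dec 2028: 67 days, exemption €24000 → (€120000 − €24000) × 1.15% × 67/366 = €202.0984
Total = €934.8934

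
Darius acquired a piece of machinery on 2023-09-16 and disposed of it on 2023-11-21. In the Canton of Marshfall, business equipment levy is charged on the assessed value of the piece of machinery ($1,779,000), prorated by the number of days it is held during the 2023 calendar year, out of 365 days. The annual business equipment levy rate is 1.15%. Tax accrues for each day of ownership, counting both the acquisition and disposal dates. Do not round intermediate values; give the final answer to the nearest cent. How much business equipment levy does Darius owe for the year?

$3,755.40

Days held (2023-09-16 to 2023-11-21): 67 out of 365
Tax = $1,779,000 × 1.15% × 67/365 = $3,755.3959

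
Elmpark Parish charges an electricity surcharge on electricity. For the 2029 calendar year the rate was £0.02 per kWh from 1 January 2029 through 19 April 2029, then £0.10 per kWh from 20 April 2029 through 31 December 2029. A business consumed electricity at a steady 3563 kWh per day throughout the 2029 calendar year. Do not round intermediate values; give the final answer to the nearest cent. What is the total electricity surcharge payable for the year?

1 January – 19 April 2029: 109 days × 3563 kWh/day = 388,367 kWh at £0.02/kWh → £7767.34
20 April – 31 December 2029: 256 days × 3563 kWh/day = 912,128 kWh at £0.10/kWh → £91212.80

£98980.14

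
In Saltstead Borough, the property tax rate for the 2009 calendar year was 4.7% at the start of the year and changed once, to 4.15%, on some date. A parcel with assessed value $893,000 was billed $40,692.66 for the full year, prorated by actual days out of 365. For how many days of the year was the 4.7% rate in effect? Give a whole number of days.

270 days

Let d = days at the first rate; then 365 − d days at the second rate.
$893,000 × [4.7%·d + 4.15%·(365−d)] / 365 = $40,692.66
Solving gives d = 270, so the new rate took effect on September 28, 2009.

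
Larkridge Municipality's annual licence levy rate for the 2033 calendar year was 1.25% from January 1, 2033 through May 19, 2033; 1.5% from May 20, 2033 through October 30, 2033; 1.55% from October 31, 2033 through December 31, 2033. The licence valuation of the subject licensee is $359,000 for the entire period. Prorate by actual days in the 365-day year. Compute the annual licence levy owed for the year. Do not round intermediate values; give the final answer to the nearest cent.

January 1 – May 19, 2033: 139 days at 1.25% → $359,000 × 1.25% × 139/365 = $1,708.9384
May 20 – October 30, 2033: 164 days at 1.5% → $359,000 × 1.5% × 164/365 = $2,419.5616
October 31 – December 31, 2033: 62 days at 1.55% → $359,000 × 1.55% × 62/365 = $945.2027
Total = $5,073.7027

$5,073.70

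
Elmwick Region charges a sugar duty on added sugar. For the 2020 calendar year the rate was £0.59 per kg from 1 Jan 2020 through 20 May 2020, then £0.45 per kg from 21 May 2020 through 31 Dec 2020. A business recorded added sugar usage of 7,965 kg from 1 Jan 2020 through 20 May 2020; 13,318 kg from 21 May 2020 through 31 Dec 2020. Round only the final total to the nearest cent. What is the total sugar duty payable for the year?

£10,692.45

1 Jan – 20 May 2020: 7,965 kg at £0.59/kg → £4,699.35
21 May – 31 Dec 2020: 13,318 kg at £0.45/kg → £5,993.10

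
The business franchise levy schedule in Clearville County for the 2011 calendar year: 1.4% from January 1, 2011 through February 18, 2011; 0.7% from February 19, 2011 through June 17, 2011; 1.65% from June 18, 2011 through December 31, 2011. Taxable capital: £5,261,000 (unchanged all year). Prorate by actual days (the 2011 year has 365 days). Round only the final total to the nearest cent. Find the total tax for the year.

January 1 – February 18, 2011: 49 days at 1.4% → £5,261,000 × 1.4% × 49/365 = £9,887.7973
February 19 – June 17, 2011: 119 days at 0.7% → £5,261,000 × 0.7% × 119/365 = £12,006.6110
June 18 – December 31, 2011: 197 days at 1.65% → £5,261,000 × 1.65% × 197/365 = £46,851.7274
Total = £68,746.1356

£68,746.14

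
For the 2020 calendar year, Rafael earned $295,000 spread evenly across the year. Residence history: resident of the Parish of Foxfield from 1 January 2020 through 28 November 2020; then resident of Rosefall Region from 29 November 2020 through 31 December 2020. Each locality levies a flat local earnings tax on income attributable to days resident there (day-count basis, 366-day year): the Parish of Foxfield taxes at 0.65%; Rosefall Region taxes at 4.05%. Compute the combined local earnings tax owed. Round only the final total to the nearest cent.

The Parish of Foxfield, 1 January – 28 November 2020: 333 days → $295,000 × 0.65% × 333/366 = $1,744.6107
Rosefall Region, 29 November – 31 December 2020: 33 days → $295,000 × 4.05% × 33/366 = $1,077.2336
Total = $2,821.8443

$2,821.84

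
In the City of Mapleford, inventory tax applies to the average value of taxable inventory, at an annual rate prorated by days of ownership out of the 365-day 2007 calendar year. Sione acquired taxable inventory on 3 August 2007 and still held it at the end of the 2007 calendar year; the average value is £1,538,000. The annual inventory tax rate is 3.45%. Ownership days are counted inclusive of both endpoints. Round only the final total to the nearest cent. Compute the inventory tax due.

£21,951.26

Days held (3 August – 31 December 2007): 151 out of 365
Tax = £1,538,000 × 3.45% × 151/365 = £21,951.2630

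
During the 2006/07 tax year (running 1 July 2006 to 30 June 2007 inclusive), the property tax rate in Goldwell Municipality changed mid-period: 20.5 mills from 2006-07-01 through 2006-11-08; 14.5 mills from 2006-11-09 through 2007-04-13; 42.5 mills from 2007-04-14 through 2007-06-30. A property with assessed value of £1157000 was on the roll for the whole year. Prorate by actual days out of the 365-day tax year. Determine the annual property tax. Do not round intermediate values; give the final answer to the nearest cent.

2006-07-01 to 2006-11-08: 131 days at 20.5 mills → £1157000 × 2.05% × 131/365 = £8512.6671
2006-11-09 to 2007-04-13: 156 days at 14.5 mills → £1157000 × 1.45% × 156/365 = £7170.2301
2007-04-14 to 2007-06-30: 78 days at 42.5 mills → £1157000 × 4.25% × 78/365 = £10508.0959
Total = £26190.9932

£26190.99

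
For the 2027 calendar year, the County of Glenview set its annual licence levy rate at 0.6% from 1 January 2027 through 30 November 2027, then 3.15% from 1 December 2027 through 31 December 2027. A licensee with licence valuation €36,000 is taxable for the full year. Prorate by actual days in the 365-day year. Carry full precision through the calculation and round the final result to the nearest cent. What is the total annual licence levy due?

€293.97

1 January – 30 November 2027: 334 days at 0.6% → €36,000 × 0.6% × 334/365 = €197.6548
1 December – 31 December 2027: 31 days at 3.15% → €36,000 × 3.15% × 31/365 = €96.3123
Total = €293.9671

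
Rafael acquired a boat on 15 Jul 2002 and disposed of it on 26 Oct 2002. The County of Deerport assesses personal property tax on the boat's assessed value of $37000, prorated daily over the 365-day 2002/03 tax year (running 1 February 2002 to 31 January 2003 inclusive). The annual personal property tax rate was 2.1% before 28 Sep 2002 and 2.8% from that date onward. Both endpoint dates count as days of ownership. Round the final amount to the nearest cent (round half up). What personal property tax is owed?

15 Jul – 27 Sep 2002: 75 days at 2.1% → $37000 × 2.1% × 75/365 = $159.6575
28 Sep – 26 Oct 2002: 29 days at 2.8% → $37000 × 2.8% × 29/365 = $82.3123
Total = $241.9699

$241.97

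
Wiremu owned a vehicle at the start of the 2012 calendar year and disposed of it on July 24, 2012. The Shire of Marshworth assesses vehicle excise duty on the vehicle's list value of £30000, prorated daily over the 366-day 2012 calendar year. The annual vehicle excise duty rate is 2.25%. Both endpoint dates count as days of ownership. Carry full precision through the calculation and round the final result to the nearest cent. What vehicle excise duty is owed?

£379.92

Days held (January 1 – July 24, 2012): 206 out of 366
Tax = £30000 × 2.25% × 206/366 = £379.9180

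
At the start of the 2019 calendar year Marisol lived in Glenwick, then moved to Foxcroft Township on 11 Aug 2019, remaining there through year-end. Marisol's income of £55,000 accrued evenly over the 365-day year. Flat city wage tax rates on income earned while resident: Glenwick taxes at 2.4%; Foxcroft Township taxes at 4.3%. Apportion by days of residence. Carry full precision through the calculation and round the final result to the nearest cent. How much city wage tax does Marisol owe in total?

£1,729.41

Glenwick, 1 Jan – 10 Aug 2019: 222 days → £55,000 × 2.4% × 222/365 = £802.8493
Foxcroft Township, 11 Aug – 31 Dec 2019: 143 days → £55,000 × 4.3% × 143/365 = £926.5616
Total = £1,729.4110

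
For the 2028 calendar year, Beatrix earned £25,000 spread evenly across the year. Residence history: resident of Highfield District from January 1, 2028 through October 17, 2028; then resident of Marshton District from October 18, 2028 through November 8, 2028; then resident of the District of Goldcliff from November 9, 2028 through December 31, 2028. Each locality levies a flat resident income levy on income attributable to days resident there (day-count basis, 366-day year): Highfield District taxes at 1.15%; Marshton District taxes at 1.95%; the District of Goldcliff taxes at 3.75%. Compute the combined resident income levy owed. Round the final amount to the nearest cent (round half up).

£393.65

Highfield District, January 1 – October 17, 2028: 291 days → £25,000 × 1.15% × 291/366 = £228.5861
Marshton District, October 18 – November 8, 2028: 22 days → £25,000 × 1.95% × 22/366 = £29.3033
The District of Goldcliff, November 9 – December 31, 2028: 53 days → £25,000 × 3.75% × 53/366 = £135.7582
Total = £393.6475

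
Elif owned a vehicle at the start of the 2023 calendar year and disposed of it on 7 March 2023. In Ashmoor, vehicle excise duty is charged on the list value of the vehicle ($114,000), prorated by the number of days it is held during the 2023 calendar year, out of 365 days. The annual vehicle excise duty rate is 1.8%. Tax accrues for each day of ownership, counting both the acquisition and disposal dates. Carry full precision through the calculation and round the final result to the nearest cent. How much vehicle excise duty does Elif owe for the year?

$371.05

Days held (1 January – 7 March 2023): 66 out of 365
Tax = $114,000 × 1.8% × 66/365 = $371.0466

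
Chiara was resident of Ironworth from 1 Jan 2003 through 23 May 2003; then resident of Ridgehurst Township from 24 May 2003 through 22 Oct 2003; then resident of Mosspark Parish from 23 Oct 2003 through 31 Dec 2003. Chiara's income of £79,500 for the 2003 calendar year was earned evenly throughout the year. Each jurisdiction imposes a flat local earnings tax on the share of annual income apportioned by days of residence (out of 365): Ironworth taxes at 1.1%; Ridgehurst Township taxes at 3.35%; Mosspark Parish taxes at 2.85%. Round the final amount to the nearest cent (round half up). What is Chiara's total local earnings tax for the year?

Ironworth, 1 Jan – 23 May 2003: 143 days → £79,500 × 1.1% × 143/365 = £342.6123
Ridgehurst Township, 24 May – 22 Oct 2003: 152 days → £79,500 × 3.35% × 152/365 = £1,109.0795
Mosspark Parish, 23 Oct – 31 Dec 2003: 70 days → £79,500 × 2.85% × 70/365 = £434.5274
Total = £1,886.2192

£1,886.22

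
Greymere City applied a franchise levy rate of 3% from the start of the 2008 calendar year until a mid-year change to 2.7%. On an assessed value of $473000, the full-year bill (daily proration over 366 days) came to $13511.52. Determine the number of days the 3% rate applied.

Let d = days at the first rate; then 366 − d days at the second rate.
$473000 × [3%·d + 2.7%·(366−d)] / 366 = $13511.52
Solving gives d = 191, so the new rate took effect on July 10, 2008.

191 days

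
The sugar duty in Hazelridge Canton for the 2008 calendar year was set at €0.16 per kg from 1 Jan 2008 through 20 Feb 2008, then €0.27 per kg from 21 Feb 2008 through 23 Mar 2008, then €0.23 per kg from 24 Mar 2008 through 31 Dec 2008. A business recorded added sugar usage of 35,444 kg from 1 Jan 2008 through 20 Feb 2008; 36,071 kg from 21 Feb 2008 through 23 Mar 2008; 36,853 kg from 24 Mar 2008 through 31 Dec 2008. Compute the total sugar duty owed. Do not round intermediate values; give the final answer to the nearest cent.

€23886.40

1 Jan – 20 Feb 2008: 35,444 kg at €0.16/kg → €5671.04
21 Feb – 23 Mar 2008: 36,071 kg at €0.27/kg → €9739.17
24 Mar – 31 Dec 2008: 36,853 kg at €0.23/kg → €8476.19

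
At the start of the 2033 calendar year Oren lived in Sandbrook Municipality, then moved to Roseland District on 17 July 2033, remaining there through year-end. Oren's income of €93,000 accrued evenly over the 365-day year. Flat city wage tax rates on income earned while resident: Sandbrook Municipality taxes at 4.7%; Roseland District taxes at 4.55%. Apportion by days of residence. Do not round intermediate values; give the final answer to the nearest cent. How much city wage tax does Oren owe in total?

Sandbrook Municipality, 1 January – 16 July 2033: 197 days → €93,000 × 4.7% × 197/365 = €2,359.1425
Roseland District, 17 July – 31 December 2033: 168 days → €93,000 × 4.55% × 168/365 = €1,947.6493
Total = €4,306.7918

€4,306.79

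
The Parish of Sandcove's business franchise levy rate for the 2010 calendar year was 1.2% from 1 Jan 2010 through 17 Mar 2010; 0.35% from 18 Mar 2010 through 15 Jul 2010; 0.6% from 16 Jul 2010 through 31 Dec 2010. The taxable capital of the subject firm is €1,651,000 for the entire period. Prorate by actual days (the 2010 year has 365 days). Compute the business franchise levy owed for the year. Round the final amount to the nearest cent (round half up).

€10,611.63

1 Jan – 17 Mar 2010: 76 days at 1.2% → €1,651,000 × 1.2% × 76/365 = €4,125.2384
18 Mar – 15 Jul 2010: 120 days at 0.35% → €1,651,000 × 0.35% × 120/365 = €1,899.7808
16 Jul – 31 Dec 2010: 169 days at 0.6% → €1,651,000 × 0.6% × 169/365 = €4,586.6137
Total = €10,611.6329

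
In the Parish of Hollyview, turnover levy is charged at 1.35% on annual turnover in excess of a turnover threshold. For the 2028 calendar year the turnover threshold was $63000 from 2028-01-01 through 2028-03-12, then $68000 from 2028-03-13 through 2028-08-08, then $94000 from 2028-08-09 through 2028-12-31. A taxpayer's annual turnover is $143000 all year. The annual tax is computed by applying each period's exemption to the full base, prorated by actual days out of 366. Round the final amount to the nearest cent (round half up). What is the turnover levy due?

2028-01-01 to 2028-03-12: 72 days, exemption $63000 → ($143000 − $63000) × 1.35% × 72/366 = $212.4590
2028-03-13 to 2028-08-08: 149 days, exemption $68000 → ($143000 − $68000) × 1.35% × 149/366 = $412.1926
2028-08-09 to 2028-12-31: 145 days, exemption $94000 → ($143000 − $94000) × 1.35% × 145/366 = $262.0697
Total = $886.7213

$886.72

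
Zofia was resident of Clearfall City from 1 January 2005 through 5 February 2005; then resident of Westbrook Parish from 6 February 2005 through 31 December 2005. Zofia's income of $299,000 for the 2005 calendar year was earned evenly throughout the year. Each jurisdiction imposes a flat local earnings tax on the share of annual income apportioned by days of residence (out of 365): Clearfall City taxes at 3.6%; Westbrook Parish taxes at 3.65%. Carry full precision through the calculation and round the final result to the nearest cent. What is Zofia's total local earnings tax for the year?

Clearfall City, 1 January – 5 February 2005: 36 days → $299,000 × 3.6% × 36/365 = $1,061.6548
Westbrook Parish, 6 February – 31 December 2005: 329 days → $299,000 × 3.65% × 329/365 = $9,837.1000
Total = $10,898.7548

$10,898.75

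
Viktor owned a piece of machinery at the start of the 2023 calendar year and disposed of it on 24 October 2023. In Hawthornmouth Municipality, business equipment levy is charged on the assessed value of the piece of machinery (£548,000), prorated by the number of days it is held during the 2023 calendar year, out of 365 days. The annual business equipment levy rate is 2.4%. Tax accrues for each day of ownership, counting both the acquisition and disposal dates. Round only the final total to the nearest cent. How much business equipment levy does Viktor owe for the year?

Days held (1 January – 24 October 2023): 297 out of 365
Tax = £548,000 × 2.4% × 297/365 = £10,701.7644

£10,701.76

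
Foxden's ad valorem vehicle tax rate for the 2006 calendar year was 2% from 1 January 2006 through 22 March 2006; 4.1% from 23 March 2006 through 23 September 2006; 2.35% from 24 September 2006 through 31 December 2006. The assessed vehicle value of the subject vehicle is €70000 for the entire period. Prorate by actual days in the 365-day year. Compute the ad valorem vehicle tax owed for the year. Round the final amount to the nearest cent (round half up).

€2211.52

1 January – 22 March 2006: 81 days at 2% → €70000 × 2% × 81/365 = €310.6849
23 March – 23 September 2006: 185 days at 4.1% → €70000 × 4.1% × 185/365 = €1454.6575
24 September – 31 December 2006: 99 days at 2.35% → €70000 × 2.35% × 99/365 = €446.1781
Total = €2211.5205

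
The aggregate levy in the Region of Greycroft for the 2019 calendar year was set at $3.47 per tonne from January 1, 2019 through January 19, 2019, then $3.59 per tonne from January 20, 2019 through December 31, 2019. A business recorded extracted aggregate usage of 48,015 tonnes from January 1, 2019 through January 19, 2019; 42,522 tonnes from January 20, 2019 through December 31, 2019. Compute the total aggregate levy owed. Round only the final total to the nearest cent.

$319266.03

January 1 – January 19, 2019: 48,015 tonnes at $3.47/tonne → $166612.05
January 20 – December 31, 2019: 42,522 tonnes at $3.59/tonne → $152653.98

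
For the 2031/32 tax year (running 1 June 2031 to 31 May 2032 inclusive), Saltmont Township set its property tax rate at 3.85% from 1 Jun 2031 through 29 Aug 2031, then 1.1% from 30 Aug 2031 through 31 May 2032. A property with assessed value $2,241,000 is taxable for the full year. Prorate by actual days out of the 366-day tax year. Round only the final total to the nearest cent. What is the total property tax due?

$39,805.30

1 Jun – 29 Aug 2031: 90 days at 3.85% → $2,241,000 × 3.85% × 90/366 = $21,216.0246
30 Aug 2031 – 31 May 2032: 276 days at 1.1% → $2,241,000 × 1.1% × 276/366 = $18,589.2787
Total = $39,805.3033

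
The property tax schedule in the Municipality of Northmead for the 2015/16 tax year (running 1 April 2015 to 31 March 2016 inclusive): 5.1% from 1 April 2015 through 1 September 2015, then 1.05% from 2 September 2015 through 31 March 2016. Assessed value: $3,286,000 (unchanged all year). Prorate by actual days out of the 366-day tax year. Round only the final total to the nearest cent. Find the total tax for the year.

$90,499.67

1 April – 1 September 2015: 154 days at 5.1% → $3,286,000 × 5.1% × 154/366 = $70,514.3279
2 September 2015 – 31 March 2016: 212 days at 1.05% → $3,286,000 × 1.05% × 212/366 = $19,985.3443
Total = $90,499.6721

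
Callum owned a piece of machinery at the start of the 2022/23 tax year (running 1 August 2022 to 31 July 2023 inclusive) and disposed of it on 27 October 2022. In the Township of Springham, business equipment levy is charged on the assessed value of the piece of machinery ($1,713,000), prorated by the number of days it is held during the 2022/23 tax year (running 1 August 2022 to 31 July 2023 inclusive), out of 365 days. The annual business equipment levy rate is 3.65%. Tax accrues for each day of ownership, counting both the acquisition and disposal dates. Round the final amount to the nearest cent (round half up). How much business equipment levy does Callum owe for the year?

$15,074.40

Days held (1 August – 27 October 2022): 88 out of 365
Tax = $1,713,000 × 3.65% × 88/365 = $15,074.4000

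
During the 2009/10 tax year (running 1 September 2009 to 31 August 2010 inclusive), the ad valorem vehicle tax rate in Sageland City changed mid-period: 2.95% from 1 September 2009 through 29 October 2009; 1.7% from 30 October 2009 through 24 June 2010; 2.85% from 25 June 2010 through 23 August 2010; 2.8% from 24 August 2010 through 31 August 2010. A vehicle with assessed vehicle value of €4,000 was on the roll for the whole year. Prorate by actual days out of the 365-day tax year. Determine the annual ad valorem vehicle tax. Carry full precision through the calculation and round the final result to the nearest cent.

1 September – 29 October 2009: 59 days at 2.95% → €4,000 × 2.95% × 59/365 = €19.0740
30 October 2009 – 24 June 2010: 238 days at 1.7% → €4,000 × 1.7% × 238/365 = €44.3397
25 June – 23 August 2010: 60 days at 2.85% → €4,000 × 2.85% × 60/365 = €18.7397
24 August – 31 August 2010: 8 days at 2.8% → €4,000 × 2.8% × 8/365 = €2.4548
Total = €84.6082

€84.61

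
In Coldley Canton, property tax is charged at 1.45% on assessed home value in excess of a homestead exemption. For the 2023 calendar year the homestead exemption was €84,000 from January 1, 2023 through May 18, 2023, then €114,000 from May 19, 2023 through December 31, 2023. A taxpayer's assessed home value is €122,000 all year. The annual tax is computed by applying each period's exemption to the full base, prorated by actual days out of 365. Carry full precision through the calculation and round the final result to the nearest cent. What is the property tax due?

January 1 – May 18, 2023: 138 days, exemption €84,000 → (€122,000 − €84,000) × 1.45% × 138/365 = €208.3233
May 19 – December 31, 2023: 227 days, exemption €114,000 → (€122,000 − €114,000) × 1.45% × 227/365 = €72.1425
Total = €280.4658

€280.47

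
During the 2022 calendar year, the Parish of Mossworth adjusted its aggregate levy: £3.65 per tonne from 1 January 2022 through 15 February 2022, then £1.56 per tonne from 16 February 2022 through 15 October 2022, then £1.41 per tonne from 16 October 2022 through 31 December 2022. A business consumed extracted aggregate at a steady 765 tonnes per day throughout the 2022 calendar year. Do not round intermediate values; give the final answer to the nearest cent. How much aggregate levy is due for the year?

1 January – 15 February 2022: 46 days × 765 tonnes/day = 35,190 tonnes at £3.65/tonne → £128,443.50
16 February – 15 October 2022: 242 days × 765 tonnes/day = 185,130 tonnes at £1.56/tonne → £288,802.80
16 October – 31 December 2022: 77 days × 765 tonnes/day = 58,905 tonnes at £1.41/tonne → £83,056.05

£500,302.35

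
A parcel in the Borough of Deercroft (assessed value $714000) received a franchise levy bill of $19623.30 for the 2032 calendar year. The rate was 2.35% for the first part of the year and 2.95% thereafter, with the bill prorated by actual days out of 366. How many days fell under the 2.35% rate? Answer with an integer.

123 days

Let d = days at the first rate; then 366 − d days at the second rate.
$714000 × [2.35%·d + 2.95%·(366−d)] / 366 = $19623.30
Solving gives d = 123, so the new rate took effect on 3 May 2032.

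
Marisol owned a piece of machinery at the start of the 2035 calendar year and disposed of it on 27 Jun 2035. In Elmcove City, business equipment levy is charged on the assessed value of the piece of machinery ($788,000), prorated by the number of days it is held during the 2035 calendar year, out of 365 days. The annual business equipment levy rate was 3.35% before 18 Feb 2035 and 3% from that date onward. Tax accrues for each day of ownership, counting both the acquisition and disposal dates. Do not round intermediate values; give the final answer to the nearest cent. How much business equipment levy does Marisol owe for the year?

1 Jan – 17 Feb 2035: 48 days at 3.35% → $788,000 × 3.35% × 48/365 = $3,471.5178
18 Feb – 27 Jun 2035: 130 days at 3% → $788,000 × 3% × 130/365 = $8,419.7260
Total = $11,891.2438

$11,891.24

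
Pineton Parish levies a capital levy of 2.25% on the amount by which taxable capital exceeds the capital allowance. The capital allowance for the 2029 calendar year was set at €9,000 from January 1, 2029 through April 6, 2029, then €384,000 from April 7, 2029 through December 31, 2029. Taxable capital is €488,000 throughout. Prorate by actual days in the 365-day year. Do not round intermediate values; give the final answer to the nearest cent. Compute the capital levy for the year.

€4,559.18

January 1 – April 6, 2029: 96 days, exemption €9,000 → (€488,000 − €9,000) × 2.25% × 96/365 = €2,834.6301
April 7 – December 31, 2029: 269 days, exemption €384,000 → (€488,000 − €384,000) × 2.25% × 269/365 = €1,724.5479
Total = €4,559.1781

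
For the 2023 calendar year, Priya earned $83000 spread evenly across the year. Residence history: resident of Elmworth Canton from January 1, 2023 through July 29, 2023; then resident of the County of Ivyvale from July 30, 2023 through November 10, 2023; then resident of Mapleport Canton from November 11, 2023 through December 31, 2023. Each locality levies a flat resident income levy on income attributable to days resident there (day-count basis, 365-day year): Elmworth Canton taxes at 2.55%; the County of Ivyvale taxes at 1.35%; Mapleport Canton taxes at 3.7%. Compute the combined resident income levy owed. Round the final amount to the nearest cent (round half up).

Elmworth Canton, January 1 – July 29, 2023: 210 days → $83000 × 2.55% × 210/365 = $1217.7123
The County of Ivyvale, July 30 – November 10, 2023: 104 days → $83000 × 1.35% × 104/365 = $319.2658
Mapleport Canton, November 11 – December 31, 2023: 51 days → $83000 × 3.7% × 51/365 = $429.0986
Total = $1966.0767

$1966.08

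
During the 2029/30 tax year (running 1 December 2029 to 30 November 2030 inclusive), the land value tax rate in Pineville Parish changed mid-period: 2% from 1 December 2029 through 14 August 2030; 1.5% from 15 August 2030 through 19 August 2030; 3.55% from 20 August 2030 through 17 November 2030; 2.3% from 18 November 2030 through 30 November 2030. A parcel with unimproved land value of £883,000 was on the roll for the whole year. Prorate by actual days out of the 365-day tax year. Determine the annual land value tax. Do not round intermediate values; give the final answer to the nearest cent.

1 December 2029 – 14 August 2030: 257 days at 2% → £883,000 × 2% × 257/365 = £12,434.5753
15 August – 19 August 2030: 5 days at 1.5% → £883,000 × 1.5% × 5/365 = £181.4384
20 August – 17 November 2030: 90 days at 3.55% → £883,000 × 3.55% × 90/365 = £7,729.2740
18 November – 30 November 2030: 13 days at 2.3% → £883,000 × 2.3% × 13/365 = £723.3342
Total = £21,068.6219

£21,068.62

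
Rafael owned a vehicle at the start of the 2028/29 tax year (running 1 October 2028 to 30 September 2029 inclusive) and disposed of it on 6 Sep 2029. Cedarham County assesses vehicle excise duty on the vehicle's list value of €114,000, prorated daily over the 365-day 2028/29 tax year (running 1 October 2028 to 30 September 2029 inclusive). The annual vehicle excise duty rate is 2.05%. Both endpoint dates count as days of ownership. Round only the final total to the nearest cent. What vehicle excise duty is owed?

Days held (1 Oct 2028 – 6 Sep 2029): 341 out of 365
Tax = €114,000 × 2.05% × 341/365 = €2,183.3342

€2,183.33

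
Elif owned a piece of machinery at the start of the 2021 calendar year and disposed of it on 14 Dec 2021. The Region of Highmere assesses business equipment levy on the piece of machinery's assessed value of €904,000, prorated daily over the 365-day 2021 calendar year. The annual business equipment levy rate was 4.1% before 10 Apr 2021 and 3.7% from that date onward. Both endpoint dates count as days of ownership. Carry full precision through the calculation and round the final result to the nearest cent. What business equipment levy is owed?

€32,870.93

1 Jan – 9 Apr 2021: 99 days at 4.1% → €904,000 × 4.1% × 99/365 = €10,052.9753
10 Apr – 14 Dec 2021: 249 days at 3.7% → €904,000 × 3.7% × 249/365 = €22,817.9507
Total = €32,870.9260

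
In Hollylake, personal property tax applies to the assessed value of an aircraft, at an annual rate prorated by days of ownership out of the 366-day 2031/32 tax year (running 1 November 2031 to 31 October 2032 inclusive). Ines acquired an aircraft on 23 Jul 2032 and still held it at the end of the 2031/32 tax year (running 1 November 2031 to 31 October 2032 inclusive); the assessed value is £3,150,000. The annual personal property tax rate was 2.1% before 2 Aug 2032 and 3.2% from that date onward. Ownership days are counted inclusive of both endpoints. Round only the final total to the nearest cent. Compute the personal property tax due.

£26,869.67

23 Jul – 1 Aug 2032: 10 days at 2.1% → £3,150,000 × 2.1% × 10/366 = £1,807.3770
2 Aug – 31 Oct 2032: 91 days at 3.2% → £3,150,000 × 3.2% × 91/366 = £25,062.2951
Total = £26,869.6721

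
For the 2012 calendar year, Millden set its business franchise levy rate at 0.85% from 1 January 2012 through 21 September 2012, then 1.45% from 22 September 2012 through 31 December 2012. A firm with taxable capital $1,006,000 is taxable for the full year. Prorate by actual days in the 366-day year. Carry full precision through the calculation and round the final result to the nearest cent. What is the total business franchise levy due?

$10,216.67

1 January – 21 September 2012: 265 days at 0.85% → $1,006,000 × 0.85% × 265/366 = $6,191.2978
22 September – 31 December 2012: 101 days at 1.45% → $1,006,000 × 1.45% × 101/366 = $4,025.3743
Total = $10,216.6721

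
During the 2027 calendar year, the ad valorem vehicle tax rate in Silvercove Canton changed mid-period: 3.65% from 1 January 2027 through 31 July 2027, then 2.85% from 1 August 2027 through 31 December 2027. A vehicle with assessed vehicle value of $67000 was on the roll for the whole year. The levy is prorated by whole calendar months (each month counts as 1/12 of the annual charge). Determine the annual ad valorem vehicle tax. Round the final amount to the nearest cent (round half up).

$2222.17

1 January – 31 July 2027: 7 months at 3.65% → $67000 × 3.65% × 7/12 = $1426.5417
1 August – 31 December 2027: 5 months at 2.85% → $67000 × 2.85% × 5/12 = $795.6250
Total = $2222.1667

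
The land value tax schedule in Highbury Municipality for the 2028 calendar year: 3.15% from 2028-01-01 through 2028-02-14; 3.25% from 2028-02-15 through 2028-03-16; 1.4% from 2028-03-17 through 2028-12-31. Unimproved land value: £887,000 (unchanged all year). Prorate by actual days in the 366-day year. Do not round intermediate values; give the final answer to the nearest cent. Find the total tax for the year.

2028-01-01 to 2028-02-14: 45 days at 3.15% → £887,000 × 3.15% × 45/366 = £3,435.3074
2028-02-15 to 2028-03-16: 31 days at 3.25% → £887,000 × 3.25% × 31/366 = £2,441.6735
2028-03-17 to 2028-12-31: 290 days at 1.4% → £887,000 × 1.4% × 290/366 = £9,839.3989
Total = £15,716.3798

£15,716.38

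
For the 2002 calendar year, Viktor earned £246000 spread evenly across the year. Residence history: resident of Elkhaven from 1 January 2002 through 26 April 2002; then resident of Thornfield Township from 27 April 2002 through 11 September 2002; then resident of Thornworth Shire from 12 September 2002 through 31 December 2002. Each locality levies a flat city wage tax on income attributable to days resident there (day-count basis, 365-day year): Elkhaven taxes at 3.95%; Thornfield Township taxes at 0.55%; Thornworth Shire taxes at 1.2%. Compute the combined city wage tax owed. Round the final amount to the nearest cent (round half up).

£4497.42

Elkhaven, 1 January – 26 April 2002: 116 days → £246000 × 3.95% × 116/365 = £3088.1425
Thornfield Township, 27 April – 11 September 2002: 138 days → £246000 × 0.55% × 138/365 = £511.5452
Thornworth Shire, 12 September – 31 December 2002: 111 days → £246000 × 1.2% × 111/365 = £897.7315
Total = £4497.4192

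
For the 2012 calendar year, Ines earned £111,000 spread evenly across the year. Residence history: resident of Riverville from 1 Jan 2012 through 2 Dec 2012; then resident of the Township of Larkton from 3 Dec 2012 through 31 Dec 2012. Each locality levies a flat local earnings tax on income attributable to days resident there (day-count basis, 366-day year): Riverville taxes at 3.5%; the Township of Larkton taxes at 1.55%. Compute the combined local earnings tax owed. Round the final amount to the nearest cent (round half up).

Riverville, 1 Jan – 2 Dec 2012: 337 days → £111,000 × 3.5% × 337/366 = £3,577.1721
The Township of Larkton, 3 Dec – 31 Dec 2012: 29 days → £111,000 × 1.55% × 29/366 = £136.3238
Total = £3,713.4959

£3,713.50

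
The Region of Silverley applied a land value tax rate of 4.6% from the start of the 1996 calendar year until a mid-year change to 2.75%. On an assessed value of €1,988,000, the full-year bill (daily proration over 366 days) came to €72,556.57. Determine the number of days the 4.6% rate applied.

Let d = days at the first rate; then 366 − d days at the second rate.
€1,988,000 × [4.6%·d + 2.75%·(366−d)] / 366 = €72,556.57
Solving gives d = 178, so the new rate took effect on 27 June 1996.

178 days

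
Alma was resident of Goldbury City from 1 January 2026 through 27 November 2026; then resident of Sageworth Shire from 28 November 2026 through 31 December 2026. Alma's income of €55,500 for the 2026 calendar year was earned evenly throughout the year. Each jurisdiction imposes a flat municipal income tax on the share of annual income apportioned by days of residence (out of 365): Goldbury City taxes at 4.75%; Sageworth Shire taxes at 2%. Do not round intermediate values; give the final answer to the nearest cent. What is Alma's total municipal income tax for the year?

€2,494.08

Goldbury City, 1 January – 27 November 2026: 331 days → €55,500 × 4.75% × 331/365 = €2,390.6815
Sageworth Shire, 28 November – 31 December 2026: 34 days → €55,500 × 2% × 34/365 = €103.3973
Total = €2,494.0788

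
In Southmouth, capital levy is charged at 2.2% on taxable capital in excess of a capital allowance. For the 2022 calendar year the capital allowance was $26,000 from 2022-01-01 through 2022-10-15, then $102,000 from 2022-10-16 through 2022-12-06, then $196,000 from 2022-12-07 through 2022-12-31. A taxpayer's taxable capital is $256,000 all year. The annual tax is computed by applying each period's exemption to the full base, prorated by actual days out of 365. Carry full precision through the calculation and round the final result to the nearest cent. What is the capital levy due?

$4,565.63

2022-01-01 to 2022-10-15: 288 days, exemption $26,000 → ($256,000 − $26,000) × 2.2% × 288/365 = $3,992.5479
2022-10-16 to 2022-12-06: 52 days, exemption $102,000 → ($256,000 − $102,000) × 2.2% × 52/365 = $482.6740
2022-12-07 to 2022-12-31: 25 days, exemption $196,000 → ($256,000 − $196,000) × 2.2% × 25/365 = $90.4110
Total = $4,565.6329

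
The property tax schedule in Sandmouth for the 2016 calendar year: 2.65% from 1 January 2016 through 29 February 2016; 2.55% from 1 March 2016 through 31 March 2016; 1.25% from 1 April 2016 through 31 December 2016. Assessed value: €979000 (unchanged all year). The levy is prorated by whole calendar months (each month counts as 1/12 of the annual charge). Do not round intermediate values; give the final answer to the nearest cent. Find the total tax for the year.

1 January – 29 February 2016: 2 months at 2.65% → €979000 × 2.65% × 2/12 = €4323.9167
1 March – 31 March 2016: 1 month at 2.55% → €979000 × 2.55% × 1/12 = €2080.3750
1 April – 31 December 2016: 9 months at 1.25% → €979000 × 1.25% × 9/12 = €9178.1250
Total = €15582.4167

€15582.42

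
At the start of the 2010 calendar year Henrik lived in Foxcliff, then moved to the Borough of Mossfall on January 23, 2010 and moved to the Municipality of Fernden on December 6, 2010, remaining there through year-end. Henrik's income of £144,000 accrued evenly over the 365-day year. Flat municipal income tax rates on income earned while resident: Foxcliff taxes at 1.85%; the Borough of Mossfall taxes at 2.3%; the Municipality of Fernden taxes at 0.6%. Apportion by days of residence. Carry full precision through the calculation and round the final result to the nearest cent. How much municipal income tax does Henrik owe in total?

Foxcliff, January 1 – January 22, 2010: 22 days → £144,000 × 1.85% × 22/365 = £160.5699
The Borough of Mossfall, January 23 – December 5, 2010: 317 days → £144,000 × 2.3% × 317/365 = £2,876.4493
The Municipality of Fernden, December 6 – December 31, 2010: 26 days → £144,000 × 0.6% × 26/365 = £61.5452
Total = £3,098.5644

£3,098.56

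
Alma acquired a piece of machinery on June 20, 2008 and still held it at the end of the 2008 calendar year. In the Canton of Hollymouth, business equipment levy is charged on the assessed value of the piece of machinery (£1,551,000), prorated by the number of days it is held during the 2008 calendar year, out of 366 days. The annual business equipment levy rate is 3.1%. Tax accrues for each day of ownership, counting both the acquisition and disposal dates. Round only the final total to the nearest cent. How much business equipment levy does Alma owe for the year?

Days held (June 20 – December 31, 2008): 195 out of 366
Tax = £1,551,000 × 3.1% × 195/366 = £25,616.9262

£25,616.93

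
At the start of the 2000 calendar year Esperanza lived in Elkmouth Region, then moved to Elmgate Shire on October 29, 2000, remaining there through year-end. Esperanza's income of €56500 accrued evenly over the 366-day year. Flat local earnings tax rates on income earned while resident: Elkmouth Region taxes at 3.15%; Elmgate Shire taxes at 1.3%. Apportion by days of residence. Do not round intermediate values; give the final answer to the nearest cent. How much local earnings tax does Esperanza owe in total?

€1596.97

Elkmouth Region, January 1 – October 28, 2000: 302 days → €56500 × 3.15% × 302/366 = €1468.5369
Elmgate Shire, October 29 – December 31, 2000: 64 days → €56500 × 1.3% × 64/366 = €128.4372
Total = €1596.9740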